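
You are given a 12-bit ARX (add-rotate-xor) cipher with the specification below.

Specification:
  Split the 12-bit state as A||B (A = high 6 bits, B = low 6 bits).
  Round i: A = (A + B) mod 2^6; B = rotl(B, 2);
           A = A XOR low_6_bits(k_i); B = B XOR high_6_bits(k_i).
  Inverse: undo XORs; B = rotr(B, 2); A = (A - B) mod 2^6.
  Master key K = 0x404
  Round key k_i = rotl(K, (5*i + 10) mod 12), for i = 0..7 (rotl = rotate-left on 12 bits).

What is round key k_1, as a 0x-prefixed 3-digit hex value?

0x022

K = 0x404
k_0 = rotl(K, (5*0+10) mod 12) = rotl(K, 10) = 0x101
k_1 = rotl(K, (5*1+10) mod 12) = rotl(K, 3) = 0x022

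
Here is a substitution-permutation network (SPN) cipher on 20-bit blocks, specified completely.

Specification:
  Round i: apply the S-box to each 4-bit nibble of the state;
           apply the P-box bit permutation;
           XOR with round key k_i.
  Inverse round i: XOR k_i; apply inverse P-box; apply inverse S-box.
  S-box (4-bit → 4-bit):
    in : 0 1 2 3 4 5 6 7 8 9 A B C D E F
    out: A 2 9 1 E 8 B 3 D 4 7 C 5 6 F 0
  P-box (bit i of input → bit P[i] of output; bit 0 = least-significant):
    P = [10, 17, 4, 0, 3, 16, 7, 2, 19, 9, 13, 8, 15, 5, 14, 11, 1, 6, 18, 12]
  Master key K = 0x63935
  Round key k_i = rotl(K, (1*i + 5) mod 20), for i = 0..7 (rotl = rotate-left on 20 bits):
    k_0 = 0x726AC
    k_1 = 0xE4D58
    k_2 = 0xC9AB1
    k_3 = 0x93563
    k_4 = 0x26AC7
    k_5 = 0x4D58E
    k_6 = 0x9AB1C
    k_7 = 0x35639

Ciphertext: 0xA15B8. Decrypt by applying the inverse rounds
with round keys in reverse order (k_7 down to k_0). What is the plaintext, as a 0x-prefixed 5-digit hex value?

0x9346A

s_0 = ciphertext = 0xA15B8
s_1 = InvRound(s_0, k_7) = 0xF96D5
s_2 = InvRound(s_1, k_6) = 0x45BC6
s_3 = InvRound(s_2, k_5) = 0x12133
s_4 = InvRound(s_3, k_4) = 0x1404D
s_5 = InvRound(s_4, k_3) = 0x2D823
s_6 = InvRound(s_5, k_2) = 0xC979D
s_7 = InvRound(s_6, k_1) = 0x081B0
s_8 = InvRound(s_7, k_0) = 0x9346A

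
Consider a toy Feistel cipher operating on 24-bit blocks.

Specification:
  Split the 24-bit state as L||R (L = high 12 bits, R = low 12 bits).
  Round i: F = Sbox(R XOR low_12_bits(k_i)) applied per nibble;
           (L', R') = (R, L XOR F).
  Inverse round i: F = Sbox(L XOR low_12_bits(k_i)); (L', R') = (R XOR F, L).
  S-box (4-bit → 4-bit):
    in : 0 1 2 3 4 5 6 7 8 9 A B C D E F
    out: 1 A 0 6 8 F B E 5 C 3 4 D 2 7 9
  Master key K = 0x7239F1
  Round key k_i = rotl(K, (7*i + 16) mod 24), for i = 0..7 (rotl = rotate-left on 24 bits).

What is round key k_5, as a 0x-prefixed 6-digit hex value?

K = 0x7239F1
k_0 = rotl(K, (7*0+16) mod 24) = rotl(K, 16) = 0xF17239
k_1 = rotl(K, (7*1+16) mod 24) = rotl(K, 23) = 0xB91CF8
k_2 = rotl(K, (7*2+16) mod 24) = rotl(K, 6) = 0x8E7C5C
k_3 = rotl(K, (7*3+16) mod 24) = rotl(K, 13) = 0x3E2E47
k_4 = rotl(K, (7*4+16) mod 24) = rotl(K, 20) = 0x17239F
k_5 = rotl(K, (7*5+16) mod 24) = rotl(K, 3) = 0x91CF8B

0x91CF8B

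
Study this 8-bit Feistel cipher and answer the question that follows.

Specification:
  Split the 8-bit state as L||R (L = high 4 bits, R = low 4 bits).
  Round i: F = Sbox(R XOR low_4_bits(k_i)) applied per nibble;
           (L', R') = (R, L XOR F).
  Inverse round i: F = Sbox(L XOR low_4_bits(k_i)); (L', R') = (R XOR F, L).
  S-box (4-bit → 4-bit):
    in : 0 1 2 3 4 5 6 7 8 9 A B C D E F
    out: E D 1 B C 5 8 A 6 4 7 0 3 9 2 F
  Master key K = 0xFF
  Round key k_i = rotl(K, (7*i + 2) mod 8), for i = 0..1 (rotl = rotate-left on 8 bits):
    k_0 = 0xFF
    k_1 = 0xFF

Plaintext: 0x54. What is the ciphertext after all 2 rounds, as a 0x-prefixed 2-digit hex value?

0x53

s_0 = plaintext = 0x54
s_1 = Round(s_0, k_0) = 0x45
s_2 = Round(s_1, k_1) = 0x53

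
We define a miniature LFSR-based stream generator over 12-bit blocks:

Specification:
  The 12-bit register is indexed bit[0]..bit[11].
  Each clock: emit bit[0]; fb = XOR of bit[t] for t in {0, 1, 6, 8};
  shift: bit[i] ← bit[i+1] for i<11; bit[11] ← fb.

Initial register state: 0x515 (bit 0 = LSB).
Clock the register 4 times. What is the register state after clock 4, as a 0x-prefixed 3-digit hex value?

reg_0 = 0x515
clock 1: out=1, reg = 0x28A
clock 2: out=0, reg = 0x945
clock 3: out=1, reg = 0xCA2
clock 4: out=0, reg = 0xE51

0xE51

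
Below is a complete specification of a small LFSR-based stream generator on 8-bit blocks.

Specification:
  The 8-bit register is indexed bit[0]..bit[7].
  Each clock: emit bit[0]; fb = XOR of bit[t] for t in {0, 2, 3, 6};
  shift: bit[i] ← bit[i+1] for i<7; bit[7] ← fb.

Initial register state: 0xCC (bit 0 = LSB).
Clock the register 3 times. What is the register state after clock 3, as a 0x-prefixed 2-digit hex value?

0x39

reg_0 = 0xCC
clock 1: out=0, reg = 0xE6
clock 2: out=0, reg = 0x73
clock 3: out=1, reg = 0x39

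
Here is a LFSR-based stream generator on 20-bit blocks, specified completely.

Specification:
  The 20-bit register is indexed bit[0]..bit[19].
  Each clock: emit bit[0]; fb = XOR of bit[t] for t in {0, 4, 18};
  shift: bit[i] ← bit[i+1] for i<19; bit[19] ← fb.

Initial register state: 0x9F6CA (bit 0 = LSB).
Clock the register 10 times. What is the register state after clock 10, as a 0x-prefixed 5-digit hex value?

0x1D27D

reg_0 = 0x9F6CA
clock 1: out=0, reg = 0x4FB65
clock 2: out=1, reg = 0x27DB2
clock 3: out=0, reg = 0x93ED9
clock 4: out=1, reg = 0x49F6C
clock 5: out=0, reg = 0xA4FB6
clock 6: out=0, reg = 0xD27DB
clock 7: out=1, reg = 0xE93ED
clock 8: out=1, reg = 0x749F6
clock 9: out=0, reg = 0x3A4FB
clock 10: out=1, reg = 0x1D27D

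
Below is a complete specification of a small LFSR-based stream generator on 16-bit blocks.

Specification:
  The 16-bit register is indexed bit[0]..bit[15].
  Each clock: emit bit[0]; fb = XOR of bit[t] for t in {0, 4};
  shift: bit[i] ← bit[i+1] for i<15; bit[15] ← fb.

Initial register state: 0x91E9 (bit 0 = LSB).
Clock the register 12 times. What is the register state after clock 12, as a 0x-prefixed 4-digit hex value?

0x8F79

reg_0 = 0x91E9
clock 1: out=1, reg = 0xC8F4
clock 2: out=0, reg = 0xE47A
clock 3: out=0, reg = 0xF23D
clock 4: out=1, reg = 0x791E
clock 5: out=0, reg = 0xBC8F
clock 6: out=1, reg = 0xDE47
clock 7: out=1, reg = 0xEF23
clock 8: out=1, reg = 0xF791
clock 9: out=1, reg = 0x7BC8
clock 10: out=0, reg = 0x3DE4
clock 11: out=0, reg = 0x1EF2
clock 12: out=0, reg = 0x8F79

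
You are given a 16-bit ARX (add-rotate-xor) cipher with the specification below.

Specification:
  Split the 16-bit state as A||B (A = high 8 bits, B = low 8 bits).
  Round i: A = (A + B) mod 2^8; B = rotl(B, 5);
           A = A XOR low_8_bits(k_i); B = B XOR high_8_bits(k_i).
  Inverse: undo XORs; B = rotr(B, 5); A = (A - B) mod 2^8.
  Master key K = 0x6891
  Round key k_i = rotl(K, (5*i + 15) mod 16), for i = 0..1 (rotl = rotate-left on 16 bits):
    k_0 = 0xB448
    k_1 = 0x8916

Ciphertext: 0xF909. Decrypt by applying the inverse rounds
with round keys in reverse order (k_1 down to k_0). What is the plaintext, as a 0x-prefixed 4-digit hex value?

0x1E85

s_0 = ciphertext = 0xF909
s_1 = InvRound(s_0, k_1) = 0xEB04
s_2 = InvRound(s_1, k_0) = 0x1E85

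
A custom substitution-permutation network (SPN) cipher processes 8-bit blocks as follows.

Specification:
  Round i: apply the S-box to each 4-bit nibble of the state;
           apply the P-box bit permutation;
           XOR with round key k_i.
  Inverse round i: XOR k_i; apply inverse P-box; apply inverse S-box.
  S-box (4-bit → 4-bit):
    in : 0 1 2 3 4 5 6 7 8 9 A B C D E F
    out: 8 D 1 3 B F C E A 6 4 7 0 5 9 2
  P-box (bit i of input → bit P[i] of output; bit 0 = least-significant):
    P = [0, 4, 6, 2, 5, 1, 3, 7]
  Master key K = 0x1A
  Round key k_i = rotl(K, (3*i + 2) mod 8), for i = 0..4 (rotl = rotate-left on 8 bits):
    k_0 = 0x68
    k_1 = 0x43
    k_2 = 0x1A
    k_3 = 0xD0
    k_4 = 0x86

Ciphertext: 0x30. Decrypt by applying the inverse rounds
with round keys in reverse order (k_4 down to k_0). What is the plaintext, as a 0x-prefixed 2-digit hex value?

0x97

s_0 = ciphertext = 0x30
s_1 = InvRound(s_0, k_4) = 0x48
s_2 = InvRound(s_1, k_3) = 0x6F
s_3 = InvRound(s_2, k_2) = 0x25
s_4 = InvRound(s_3, k_1) = 0x36
s_5 = InvRound(s_4, k_0) = 0x97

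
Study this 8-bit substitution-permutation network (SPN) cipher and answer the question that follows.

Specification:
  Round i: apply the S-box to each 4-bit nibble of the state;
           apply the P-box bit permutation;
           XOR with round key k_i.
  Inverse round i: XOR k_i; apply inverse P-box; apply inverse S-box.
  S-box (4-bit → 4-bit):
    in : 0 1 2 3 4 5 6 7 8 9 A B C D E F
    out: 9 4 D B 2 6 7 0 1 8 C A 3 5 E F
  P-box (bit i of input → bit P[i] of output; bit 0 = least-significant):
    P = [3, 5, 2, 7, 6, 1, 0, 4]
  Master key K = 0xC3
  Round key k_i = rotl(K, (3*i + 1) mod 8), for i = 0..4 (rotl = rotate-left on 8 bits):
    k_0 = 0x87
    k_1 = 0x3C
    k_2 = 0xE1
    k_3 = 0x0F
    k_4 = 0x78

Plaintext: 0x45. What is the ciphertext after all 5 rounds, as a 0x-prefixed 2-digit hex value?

0x1D

s_0 = plaintext = 0x45
s_1 = Round(s_0, k_0) = 0xA1
s_2 = Round(s_1, k_1) = 0x29
s_3 = Round(s_2, k_2) = 0x30
s_4 = Round(s_3, k_3) = 0xD5
s_5 = Round(s_4, k_4) = 0x1D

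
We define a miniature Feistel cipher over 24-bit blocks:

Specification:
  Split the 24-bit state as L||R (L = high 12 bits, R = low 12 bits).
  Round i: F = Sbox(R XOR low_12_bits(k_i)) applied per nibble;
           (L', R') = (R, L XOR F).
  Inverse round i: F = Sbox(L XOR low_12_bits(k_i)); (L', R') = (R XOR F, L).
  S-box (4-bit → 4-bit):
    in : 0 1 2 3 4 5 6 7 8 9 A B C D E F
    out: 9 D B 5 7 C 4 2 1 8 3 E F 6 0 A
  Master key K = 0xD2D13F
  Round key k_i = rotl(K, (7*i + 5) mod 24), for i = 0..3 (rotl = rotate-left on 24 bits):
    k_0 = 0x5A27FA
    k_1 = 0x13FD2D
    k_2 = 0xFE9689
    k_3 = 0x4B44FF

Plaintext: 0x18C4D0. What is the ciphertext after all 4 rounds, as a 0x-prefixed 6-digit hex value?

s_0 = plaintext = 0x18C4D0
s_1 = Round(s_0, k_0) = 0x4D043F
s_2 = Round(s_1, k_1) = 0x43FC0B
s_3 = Round(s_2, k_2) = 0xC0B724
s_4 = Round(s_3, k_3) = 0x724965

0x724965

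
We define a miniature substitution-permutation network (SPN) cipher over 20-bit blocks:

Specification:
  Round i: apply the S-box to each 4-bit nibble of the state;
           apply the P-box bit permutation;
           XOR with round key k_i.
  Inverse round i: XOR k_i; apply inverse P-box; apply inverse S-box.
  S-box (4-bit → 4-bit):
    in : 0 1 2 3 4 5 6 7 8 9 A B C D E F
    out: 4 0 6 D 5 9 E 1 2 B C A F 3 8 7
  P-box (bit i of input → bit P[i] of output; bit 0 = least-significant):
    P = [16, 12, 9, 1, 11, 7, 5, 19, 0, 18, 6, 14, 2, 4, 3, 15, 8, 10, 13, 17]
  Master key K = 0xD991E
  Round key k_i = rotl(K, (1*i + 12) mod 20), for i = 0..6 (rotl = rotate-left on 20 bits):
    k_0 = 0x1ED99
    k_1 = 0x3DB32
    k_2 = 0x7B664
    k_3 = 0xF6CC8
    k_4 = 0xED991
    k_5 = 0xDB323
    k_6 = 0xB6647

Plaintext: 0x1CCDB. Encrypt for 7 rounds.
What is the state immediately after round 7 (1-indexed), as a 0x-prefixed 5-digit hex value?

s_0 = plaintext = 0x1CCDB
s_1 = Round(s_0, k_0) = 0x53546
s_2 = Round(s_1, k_1) = 0x1001D
s_3 = Round(s_2, k_2) = 0x6A62C
s_4 = Round(s_3, k_3) = 0x89A22
s_5 = Round(s_4, k_4) = 0xE0F65
s_6 = Round(s_5, k_5) = 0x2B3C8
s_7 = Round(s_6, k_6) = 0x39AB6

0x39AB6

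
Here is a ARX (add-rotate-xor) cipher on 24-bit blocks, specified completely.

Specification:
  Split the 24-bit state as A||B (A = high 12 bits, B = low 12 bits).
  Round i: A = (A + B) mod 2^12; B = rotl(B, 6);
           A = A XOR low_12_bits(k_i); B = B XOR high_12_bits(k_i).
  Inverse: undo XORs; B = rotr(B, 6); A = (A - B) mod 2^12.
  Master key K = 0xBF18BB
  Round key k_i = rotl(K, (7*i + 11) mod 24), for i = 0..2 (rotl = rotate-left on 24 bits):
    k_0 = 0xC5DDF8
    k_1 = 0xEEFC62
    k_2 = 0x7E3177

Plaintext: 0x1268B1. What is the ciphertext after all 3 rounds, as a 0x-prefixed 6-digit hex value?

s_0 = plaintext = 0x1268B1
s_1 = Round(s_0, k_0) = 0x42F03F
s_2 = Round(s_1, k_1) = 0x80C12F
s_3 = Round(s_2, k_2) = 0x84CC27

0x84CC27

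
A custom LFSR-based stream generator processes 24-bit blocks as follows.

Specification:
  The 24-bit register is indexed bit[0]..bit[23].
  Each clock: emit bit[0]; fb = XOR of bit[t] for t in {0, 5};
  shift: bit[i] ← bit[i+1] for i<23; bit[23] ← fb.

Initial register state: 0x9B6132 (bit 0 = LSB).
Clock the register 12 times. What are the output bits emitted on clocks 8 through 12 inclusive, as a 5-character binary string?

reg_0 = 0x9B6132
clock 1: out=0, reg = 0xCDB099
clock 2: out=1, reg = 0xE6D84C
clock 3: out=0, reg = 0x736C26
clock 4: out=0, reg = 0xB9B613
clock 5: out=1, reg = 0xDCDB09
clock 6: out=1, reg = 0xEE6D84
clock 7: out=0, reg = 0x7736C2
clock 8: out=0, reg = 0x3B9B61
clock 9: out=1, reg = 0x1DCDB0
clock 10: out=0, reg = 0x8EE6D8
clock 11: out=0, reg = 0x47736C
clock 12: out=0, reg = 0xA3B9B6

01000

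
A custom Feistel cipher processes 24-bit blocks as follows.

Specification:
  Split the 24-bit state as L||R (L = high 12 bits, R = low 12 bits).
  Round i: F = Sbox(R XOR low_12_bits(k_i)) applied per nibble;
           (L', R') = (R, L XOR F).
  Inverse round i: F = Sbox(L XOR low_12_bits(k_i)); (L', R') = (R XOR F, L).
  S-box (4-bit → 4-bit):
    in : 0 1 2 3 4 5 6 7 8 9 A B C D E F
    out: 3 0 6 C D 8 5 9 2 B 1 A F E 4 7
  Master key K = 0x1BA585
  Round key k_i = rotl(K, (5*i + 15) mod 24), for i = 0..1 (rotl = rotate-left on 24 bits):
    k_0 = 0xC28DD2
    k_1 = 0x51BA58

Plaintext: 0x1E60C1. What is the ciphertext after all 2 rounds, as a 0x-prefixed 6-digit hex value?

s_0 = plaintext = 0x1E60C1
s_1 = Round(s_0, k_0) = 0x0C1FEA
s_2 = Round(s_1, k_1) = 0xFEA867

0xFEA867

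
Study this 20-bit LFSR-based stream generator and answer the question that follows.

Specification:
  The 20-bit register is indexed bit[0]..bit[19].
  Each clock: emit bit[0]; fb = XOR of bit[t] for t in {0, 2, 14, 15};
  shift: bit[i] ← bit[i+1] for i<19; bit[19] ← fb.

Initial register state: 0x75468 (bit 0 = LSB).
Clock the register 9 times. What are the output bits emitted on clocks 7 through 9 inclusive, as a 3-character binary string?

100

reg_0 = 0x75468
clock 1: out=0, reg = 0xBAA34
clock 2: out=0, reg = 0x5D51A
clock 3: out=0, reg = 0x2EA8D
clock 4: out=1, reg = 0x17546
clock 5: out=0, reg = 0x0BAA3
clock 6: out=1, reg = 0x05D51
clock 7: out=1, reg = 0x02EA8
clock 8: out=0, reg = 0x01754
clock 9: out=0, reg = 0x80BAA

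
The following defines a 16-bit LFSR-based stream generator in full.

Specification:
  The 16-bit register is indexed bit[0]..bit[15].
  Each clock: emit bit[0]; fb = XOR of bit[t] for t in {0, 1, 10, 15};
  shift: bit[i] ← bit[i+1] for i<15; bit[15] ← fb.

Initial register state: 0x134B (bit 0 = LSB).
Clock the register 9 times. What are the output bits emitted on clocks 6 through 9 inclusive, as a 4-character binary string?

0101

reg_0 = 0x134B
clock 1: out=1, reg = 0x09A5
clock 2: out=1, reg = 0x84D2
clock 3: out=0, reg = 0xC269
clock 4: out=1, reg = 0x6134
clock 5: out=0, reg = 0x309A
clock 6: out=0, reg = 0x984D
clock 7: out=1, reg = 0x4C26
clock 8: out=0, reg = 0x2613
clock 9: out=1, reg = 0x9309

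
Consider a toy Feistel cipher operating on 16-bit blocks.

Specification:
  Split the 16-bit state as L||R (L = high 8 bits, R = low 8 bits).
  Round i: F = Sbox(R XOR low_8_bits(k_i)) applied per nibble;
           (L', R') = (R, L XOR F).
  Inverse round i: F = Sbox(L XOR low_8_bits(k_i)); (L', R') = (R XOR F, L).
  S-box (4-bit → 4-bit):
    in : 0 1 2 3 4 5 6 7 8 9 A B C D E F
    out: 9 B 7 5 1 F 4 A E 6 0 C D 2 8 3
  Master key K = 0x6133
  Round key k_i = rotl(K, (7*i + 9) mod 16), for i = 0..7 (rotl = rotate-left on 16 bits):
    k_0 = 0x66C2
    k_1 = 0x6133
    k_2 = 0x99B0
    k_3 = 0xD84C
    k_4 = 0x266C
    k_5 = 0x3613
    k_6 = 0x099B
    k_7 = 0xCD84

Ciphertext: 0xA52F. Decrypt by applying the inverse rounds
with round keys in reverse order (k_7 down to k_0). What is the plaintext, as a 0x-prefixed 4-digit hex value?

s_0 = ciphertext = 0xA52F
s_1 = InvRound(s_0, k_7) = 0x54A5
s_2 = InvRound(s_1, k_6) = 0x7654
s_3 = InvRound(s_2, k_5) = 0x1B76
s_4 = InvRound(s_3, k_4) = 0xDC1B
s_5 = InvRound(s_4, k_3) = 0x72DC
s_6 = InvRound(s_5, k_2) = 0x0B72
s_7 = InvRound(s_6, k_1) = 0x2C0B
s_8 = InvRound(s_7, k_0) = 0x832C

0x832C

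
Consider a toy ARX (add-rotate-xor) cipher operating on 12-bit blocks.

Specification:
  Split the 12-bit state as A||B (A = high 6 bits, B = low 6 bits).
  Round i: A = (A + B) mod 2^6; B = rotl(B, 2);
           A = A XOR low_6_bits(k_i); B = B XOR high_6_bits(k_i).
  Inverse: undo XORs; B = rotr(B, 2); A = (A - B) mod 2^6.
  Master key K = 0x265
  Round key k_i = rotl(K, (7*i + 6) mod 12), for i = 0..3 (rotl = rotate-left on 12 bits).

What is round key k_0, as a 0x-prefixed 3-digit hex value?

0x949

K = 0x265
k_0 = rotl(K, (7*0+6) mod 12) = rotl(K, 6) = 0x949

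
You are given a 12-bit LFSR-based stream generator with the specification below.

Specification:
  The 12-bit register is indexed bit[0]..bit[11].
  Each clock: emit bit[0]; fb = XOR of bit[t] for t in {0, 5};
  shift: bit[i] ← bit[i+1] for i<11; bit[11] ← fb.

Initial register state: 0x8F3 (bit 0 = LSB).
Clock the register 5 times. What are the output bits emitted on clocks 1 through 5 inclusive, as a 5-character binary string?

11001

reg_0 = 0x8F3
clock 1: out=1, reg = 0x479
clock 2: out=1, reg = 0x23C
clock 3: out=0, reg = 0x91E
clock 4: out=0, reg = 0x48F
clock 5: out=1, reg = 0xA47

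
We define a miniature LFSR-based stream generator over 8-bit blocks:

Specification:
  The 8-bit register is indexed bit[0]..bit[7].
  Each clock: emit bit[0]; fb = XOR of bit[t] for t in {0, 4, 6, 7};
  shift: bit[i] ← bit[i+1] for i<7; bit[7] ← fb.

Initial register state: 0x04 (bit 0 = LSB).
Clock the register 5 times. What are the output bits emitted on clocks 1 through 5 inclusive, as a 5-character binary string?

reg_0 = 0x04
clock 1: out=0, reg = 0x02
clock 2: out=0, reg = 0x01
clock 3: out=1, reg = 0x80
clock 4: out=0, reg = 0xC0
clock 5: out=0, reg = 0x60

00100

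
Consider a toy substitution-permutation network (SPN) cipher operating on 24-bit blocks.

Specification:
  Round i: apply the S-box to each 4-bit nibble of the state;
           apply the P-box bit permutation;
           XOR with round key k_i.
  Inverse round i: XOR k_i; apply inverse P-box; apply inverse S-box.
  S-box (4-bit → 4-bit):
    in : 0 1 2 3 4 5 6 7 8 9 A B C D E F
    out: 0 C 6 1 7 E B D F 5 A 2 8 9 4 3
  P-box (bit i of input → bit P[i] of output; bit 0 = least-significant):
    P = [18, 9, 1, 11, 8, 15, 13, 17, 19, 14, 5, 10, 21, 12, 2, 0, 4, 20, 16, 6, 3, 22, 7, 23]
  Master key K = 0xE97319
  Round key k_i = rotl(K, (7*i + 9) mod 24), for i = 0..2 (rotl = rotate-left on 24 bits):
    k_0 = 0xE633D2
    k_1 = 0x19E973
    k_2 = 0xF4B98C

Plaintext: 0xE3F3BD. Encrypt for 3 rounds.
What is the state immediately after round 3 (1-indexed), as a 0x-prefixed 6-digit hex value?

0x35FC11

s_0 = plaintext = 0xE3F3BD
s_1 = Round(s_0, k_0) = 0xCAAB42
s_2 = Round(s_1, k_1) = 0x891A30
s_3 = Round(s_2, k_2) = 0x35FC11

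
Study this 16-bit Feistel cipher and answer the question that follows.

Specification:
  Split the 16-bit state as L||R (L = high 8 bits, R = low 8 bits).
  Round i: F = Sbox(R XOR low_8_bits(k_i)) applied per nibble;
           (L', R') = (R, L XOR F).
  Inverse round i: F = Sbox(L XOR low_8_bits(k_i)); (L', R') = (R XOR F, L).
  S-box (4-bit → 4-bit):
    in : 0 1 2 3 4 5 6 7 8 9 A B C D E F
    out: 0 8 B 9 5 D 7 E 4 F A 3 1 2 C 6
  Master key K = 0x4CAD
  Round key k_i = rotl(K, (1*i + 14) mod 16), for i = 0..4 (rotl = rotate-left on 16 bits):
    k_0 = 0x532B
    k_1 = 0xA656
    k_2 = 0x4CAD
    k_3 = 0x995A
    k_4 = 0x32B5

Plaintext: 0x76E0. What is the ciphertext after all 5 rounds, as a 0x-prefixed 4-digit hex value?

0xF317

s_0 = plaintext = 0x76E0
s_1 = Round(s_0, k_0) = 0xE065
s_2 = Round(s_1, k_1) = 0x6579
s_3 = Round(s_2, k_2) = 0x7940
s_4 = Round(s_3, k_3) = 0x40F3
s_5 = Round(s_4, k_4) = 0xF317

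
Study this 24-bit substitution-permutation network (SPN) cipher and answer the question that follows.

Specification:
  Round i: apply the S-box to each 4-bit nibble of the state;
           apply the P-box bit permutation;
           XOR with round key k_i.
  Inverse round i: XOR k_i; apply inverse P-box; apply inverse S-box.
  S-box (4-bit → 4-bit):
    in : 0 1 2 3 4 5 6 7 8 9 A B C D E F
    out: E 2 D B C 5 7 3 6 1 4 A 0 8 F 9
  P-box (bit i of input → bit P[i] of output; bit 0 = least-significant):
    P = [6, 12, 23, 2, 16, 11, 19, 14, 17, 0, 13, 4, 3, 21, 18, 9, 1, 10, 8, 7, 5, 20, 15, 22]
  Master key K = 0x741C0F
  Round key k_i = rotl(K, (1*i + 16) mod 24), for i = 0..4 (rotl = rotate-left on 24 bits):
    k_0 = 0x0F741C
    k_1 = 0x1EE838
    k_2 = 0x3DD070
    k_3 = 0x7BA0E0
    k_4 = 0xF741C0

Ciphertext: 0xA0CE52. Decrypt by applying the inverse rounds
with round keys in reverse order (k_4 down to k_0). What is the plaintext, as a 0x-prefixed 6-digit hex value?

0xBA46CF

s_0 = ciphertext = 0xA0CE52
s_1 = InvRound(s_0, k_4) = 0x0E4F7C
s_2 = InvRound(s_1, k_3) = 0x00E43D
s_3 = InvRound(s_2, k_2) = 0x116853
s_4 = InvRound(s_3, k_1) = 0x595759
s_5 = InvRound(s_4, k_0) = 0xBA46CF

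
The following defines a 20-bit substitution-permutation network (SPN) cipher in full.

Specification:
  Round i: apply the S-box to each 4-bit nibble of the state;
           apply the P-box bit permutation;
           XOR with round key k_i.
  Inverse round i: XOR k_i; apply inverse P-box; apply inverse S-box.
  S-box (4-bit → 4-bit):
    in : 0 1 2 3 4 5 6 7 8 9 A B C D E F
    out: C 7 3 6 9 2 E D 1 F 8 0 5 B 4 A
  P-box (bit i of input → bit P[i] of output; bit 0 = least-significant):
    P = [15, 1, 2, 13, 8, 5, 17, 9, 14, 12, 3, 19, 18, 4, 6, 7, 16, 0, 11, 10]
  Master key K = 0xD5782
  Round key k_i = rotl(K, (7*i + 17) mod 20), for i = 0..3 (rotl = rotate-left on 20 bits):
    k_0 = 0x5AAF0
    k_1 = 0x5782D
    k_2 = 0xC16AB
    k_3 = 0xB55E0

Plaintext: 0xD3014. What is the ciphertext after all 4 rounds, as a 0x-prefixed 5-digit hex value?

s_0 = plaintext = 0xD3014
s_1 = Round(s_0, k_0) = 0xE0F89
s_2 = Round(s_1, k_1) = 0xDC1EB
s_3 = Round(s_2, k_2) = 0xB42E2
s_4 = Round(s_3, k_3) = 0xD8562

0xD8562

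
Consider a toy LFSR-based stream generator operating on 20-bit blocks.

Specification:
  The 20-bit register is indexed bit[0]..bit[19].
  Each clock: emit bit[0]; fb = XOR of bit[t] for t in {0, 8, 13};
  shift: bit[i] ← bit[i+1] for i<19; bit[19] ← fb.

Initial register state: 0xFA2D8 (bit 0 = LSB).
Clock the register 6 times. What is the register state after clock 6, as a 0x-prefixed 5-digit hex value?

reg_0 = 0xFA2D8
clock 1: out=0, reg = 0xFD16C
clock 2: out=0, reg = 0xFE8B6
clock 3: out=0, reg = 0xFF45B
clock 4: out=1, reg = 0x7FA2D
clock 5: out=1, reg = 0x3FD16
clock 6: out=0, reg = 0x1FE8B

0x1FE8B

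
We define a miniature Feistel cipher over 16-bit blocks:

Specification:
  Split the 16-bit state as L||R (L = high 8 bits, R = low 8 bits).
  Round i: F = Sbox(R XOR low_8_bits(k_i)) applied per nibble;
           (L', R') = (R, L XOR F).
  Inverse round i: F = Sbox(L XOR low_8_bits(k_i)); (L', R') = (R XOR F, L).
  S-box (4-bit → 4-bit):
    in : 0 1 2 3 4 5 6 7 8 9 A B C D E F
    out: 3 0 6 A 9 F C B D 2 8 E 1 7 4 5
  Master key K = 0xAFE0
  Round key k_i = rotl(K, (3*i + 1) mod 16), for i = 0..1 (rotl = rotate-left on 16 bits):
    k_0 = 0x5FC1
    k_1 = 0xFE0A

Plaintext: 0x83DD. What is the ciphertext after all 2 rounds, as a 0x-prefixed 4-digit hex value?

s_0 = plaintext = 0x83DD
s_1 = Round(s_0, k_0) = 0xDD82
s_2 = Round(s_1, k_1) = 0x8200

0x8200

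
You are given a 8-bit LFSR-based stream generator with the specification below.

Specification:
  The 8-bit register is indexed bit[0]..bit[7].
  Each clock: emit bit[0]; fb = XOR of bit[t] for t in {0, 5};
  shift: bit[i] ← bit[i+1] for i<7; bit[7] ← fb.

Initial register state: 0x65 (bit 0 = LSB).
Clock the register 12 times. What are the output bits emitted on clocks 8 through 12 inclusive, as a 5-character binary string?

reg_0 = 0x65
clock 1: out=1, reg = 0x32
clock 2: out=0, reg = 0x99
clock 3: out=1, reg = 0xCC
clock 4: out=0, reg = 0x66
clock 5: out=0, reg = 0xB3
clock 6: out=1, reg = 0x59
clock 7: out=1, reg = 0xAC
clock 8: out=0, reg = 0xD6
clock 9: out=0, reg = 0x6B
clock 10: out=1, reg = 0x35
clock 11: out=1, reg = 0x1A
clock 12: out=0, reg = 0x0D

00110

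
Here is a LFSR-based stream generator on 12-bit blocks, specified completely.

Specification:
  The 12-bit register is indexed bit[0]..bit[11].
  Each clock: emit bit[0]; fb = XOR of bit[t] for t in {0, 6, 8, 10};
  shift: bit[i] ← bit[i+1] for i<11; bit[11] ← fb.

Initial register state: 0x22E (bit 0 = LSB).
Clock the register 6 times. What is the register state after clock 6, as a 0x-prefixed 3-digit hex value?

0xD08

reg_0 = 0x22E
clock 1: out=0, reg = 0x117
clock 2: out=1, reg = 0x08B
clock 3: out=1, reg = 0x845
clock 4: out=1, reg = 0x422
clock 5: out=0, reg = 0xA11
clock 6: out=1, reg = 0xD08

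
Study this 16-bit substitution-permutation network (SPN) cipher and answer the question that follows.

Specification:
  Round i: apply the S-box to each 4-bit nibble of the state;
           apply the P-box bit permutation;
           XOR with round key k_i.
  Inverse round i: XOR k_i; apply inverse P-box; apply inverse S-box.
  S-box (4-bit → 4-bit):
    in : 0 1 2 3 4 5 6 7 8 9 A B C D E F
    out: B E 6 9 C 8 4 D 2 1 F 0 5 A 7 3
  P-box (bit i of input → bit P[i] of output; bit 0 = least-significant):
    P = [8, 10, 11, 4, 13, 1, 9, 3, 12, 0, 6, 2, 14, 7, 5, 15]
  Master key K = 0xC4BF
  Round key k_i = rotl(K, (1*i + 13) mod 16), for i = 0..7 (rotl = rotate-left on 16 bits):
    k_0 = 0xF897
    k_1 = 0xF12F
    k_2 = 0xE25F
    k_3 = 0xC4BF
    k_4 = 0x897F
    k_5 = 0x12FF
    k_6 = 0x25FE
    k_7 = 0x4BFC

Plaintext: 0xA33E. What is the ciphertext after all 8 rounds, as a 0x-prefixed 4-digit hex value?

0x2971

s_0 = plaintext = 0xA33E
s_1 = Round(s_0, k_0) = 0x053B
s_2 = Round(s_1, k_1) = 0x11A3
s_3 = Round(s_2, k_2) = 0x41A0
s_4 = Round(s_3, k_3) = 0x63C0
s_5 = Round(s_4, k_4) = 0xBE4B
s_6 = Round(s_5, k_5) = 0x00B6
s_7 = Round(s_6, k_6) = 0xFD7B
s_8 = Round(s_7, k_7) = 0x2971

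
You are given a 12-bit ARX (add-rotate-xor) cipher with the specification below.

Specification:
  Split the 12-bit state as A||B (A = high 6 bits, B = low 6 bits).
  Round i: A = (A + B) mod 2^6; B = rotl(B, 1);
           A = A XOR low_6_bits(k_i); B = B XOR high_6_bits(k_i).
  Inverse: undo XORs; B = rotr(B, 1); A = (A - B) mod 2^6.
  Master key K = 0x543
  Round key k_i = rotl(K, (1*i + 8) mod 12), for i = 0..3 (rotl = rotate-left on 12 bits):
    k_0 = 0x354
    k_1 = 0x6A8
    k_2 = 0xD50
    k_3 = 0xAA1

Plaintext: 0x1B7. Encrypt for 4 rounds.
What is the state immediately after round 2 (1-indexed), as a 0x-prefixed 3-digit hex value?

s_0 = plaintext = 0x1B7
s_1 = Round(s_0, k_0) = 0xA62
s_2 = Round(s_1, k_1) = 0x8DF
s_3 = Round(s_2, k_2) = 0x48B
s_4 = Round(s_3, k_3) = 0xF3C

0x8DF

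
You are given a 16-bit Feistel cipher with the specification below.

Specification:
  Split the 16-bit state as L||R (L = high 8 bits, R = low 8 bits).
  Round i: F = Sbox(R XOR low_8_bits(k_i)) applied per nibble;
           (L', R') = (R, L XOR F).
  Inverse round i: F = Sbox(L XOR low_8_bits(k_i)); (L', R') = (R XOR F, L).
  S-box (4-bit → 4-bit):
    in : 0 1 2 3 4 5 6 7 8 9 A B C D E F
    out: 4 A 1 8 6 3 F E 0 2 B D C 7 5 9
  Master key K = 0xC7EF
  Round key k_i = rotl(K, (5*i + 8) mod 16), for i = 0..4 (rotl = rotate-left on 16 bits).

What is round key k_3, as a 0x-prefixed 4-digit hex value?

K = 0xC7EF
k_0 = rotl(K, (5*0+8) mod 16) = rotl(K, 8) = 0xEFC7
k_1 = rotl(K, (5*1+8) mod 16) = rotl(K, 13) = 0xF8FD
k_2 = rotl(K, (5*2+8) mod 16) = rotl(K, 2) = 0x1FBF
k_3 = rotl(K, (5*3+8) mod 16) = rotl(K, 7) = 0xF7E3

0xF7E3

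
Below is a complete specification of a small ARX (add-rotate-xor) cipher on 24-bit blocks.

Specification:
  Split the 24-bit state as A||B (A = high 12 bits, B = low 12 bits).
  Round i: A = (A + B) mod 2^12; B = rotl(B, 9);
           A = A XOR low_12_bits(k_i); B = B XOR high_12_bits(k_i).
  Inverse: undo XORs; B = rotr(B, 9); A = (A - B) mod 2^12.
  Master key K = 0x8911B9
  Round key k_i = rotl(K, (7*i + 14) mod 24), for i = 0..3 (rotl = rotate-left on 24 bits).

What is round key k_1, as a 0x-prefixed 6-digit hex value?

K = 0x8911B9
k_0 = rotl(K, (7*0+14) mod 24) = rotl(K, 14) = 0x6E6244
k_1 = rotl(K, (7*1+14) mod 24) = rotl(K, 21) = 0x312237

0x312237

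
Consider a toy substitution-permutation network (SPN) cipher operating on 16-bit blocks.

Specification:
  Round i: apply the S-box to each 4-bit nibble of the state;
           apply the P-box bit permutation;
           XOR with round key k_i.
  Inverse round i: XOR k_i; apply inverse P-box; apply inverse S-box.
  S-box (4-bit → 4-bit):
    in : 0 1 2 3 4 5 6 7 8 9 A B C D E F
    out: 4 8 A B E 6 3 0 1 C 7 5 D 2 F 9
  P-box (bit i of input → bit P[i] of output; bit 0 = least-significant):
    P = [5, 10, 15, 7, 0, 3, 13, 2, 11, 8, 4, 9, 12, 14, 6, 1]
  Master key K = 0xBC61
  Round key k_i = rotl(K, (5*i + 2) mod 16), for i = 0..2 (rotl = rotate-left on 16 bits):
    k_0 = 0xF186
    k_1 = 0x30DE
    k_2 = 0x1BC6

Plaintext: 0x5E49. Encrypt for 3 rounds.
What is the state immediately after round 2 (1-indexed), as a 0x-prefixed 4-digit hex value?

s_0 = plaintext = 0x5E49
s_1 = Round(s_0, k_0) = 0x1A5A
s_2 = Round(s_1, k_1) = 0x9DE4
s_3 = Round(s_2, k_2) = 0xBE09

0x9DE4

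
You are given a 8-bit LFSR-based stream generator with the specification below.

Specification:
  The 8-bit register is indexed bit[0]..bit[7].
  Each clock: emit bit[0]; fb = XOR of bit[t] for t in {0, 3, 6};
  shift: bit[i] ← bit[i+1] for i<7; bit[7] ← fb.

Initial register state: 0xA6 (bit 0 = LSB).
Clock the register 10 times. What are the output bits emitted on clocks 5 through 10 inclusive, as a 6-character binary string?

010100

reg_0 = 0xA6
clock 1: out=0, reg = 0x53
clock 2: out=1, reg = 0x29
clock 3: out=1, reg = 0x14
clock 4: out=0, reg = 0x0A
clock 5: out=0, reg = 0x85
clock 6: out=1, reg = 0xC2
clock 7: out=0, reg = 0xE1
clock 8: out=1, reg = 0x70
clock 9: out=0, reg = 0xB8
clock 10: out=0, reg = 0xDC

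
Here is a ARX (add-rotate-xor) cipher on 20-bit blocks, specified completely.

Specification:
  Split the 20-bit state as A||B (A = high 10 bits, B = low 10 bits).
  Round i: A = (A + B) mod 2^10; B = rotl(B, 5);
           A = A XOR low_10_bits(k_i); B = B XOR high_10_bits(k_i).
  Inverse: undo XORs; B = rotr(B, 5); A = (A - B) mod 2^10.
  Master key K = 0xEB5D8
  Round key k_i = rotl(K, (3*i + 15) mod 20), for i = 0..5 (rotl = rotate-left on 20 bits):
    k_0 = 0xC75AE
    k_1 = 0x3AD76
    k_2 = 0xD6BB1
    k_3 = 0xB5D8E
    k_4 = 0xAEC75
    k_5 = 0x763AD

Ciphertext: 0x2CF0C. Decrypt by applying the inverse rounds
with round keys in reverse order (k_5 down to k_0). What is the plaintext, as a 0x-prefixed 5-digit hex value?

0x6A77F

s_0 = ciphertext = 0x2CF0C
s_1 = InvRound(s_0, k_5) = 0x22296
s_2 = InvRound(s_1, k_4) = 0xD71A1
s_3 = InvRound(s_2, k_3) = 0xFDEDB
s_4 = InvRound(s_3, k_2) = 0x0682C
s_5 = InvRound(s_4, k_1) = 0x218E6
s_6 = InvRound(s_5, k_0) = 0x6A77F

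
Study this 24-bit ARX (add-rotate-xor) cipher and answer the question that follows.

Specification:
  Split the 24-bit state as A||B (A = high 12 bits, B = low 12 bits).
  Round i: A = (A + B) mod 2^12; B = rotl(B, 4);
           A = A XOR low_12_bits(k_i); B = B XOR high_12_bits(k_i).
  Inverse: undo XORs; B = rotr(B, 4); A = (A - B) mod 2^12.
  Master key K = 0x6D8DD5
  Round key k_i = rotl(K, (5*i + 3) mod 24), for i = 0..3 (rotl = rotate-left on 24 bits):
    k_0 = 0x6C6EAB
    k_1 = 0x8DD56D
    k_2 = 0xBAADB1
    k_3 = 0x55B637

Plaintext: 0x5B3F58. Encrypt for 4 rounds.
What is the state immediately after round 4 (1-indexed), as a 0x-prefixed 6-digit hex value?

0xF9E134

s_0 = plaintext = 0x5B3F58
s_1 = Round(s_0, k_0) = 0xBA0349
s_2 = Round(s_1, k_1) = 0xB84C4E
s_3 = Round(s_2, k_2) = 0xA63F46
s_4 = Round(s_3, k_3) = 0xF9E134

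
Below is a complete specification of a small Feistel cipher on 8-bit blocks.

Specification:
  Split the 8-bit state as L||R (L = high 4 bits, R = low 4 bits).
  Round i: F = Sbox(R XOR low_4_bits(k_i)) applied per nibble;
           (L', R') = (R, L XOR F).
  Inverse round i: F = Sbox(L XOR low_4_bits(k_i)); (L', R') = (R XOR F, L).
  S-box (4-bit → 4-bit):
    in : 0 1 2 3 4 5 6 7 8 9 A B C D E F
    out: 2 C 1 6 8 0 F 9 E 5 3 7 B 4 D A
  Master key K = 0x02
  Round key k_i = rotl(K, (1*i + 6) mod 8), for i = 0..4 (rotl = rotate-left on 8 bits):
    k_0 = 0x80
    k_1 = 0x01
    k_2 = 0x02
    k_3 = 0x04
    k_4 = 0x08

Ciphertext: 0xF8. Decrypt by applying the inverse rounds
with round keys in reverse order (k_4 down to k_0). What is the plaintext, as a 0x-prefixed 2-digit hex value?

s_0 = ciphertext = 0xF8
s_1 = InvRound(s_0, k_4) = 0x1F
s_2 = InvRound(s_1, k_3) = 0xF1
s_3 = InvRound(s_2, k_2) = 0x5F
s_4 = InvRound(s_3, k_1) = 0x75
s_5 = InvRound(s_4, k_0) = 0xC7

0xC7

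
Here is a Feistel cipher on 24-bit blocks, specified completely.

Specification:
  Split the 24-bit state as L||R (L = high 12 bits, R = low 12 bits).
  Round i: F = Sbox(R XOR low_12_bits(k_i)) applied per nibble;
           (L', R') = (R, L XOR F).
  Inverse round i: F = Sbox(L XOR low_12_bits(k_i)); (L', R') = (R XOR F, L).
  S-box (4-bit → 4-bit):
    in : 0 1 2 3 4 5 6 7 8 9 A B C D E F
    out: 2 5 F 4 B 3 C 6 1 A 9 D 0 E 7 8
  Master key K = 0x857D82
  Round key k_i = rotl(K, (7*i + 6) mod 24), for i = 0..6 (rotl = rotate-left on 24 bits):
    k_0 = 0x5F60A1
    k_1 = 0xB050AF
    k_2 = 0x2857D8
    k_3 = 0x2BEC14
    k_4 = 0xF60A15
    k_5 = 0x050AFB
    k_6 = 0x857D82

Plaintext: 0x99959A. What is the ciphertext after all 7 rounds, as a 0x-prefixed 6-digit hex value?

0x302DAA

s_0 = plaintext = 0x99959A
s_1 = Round(s_0, k_0) = 0x59AAD4
s_2 = Round(s_1, k_1) = 0xAD4CF7
s_3 = Round(s_2, k_2) = 0xCF772C
s_4 = Round(s_3, k_3) = 0x72C1B6
s_5 = Round(s_4, k_4) = 0x1B6AB8
s_6 = Round(s_5, k_5) = 0xAB8302
s_7 = Round(s_6, k_6) = 0x302DAA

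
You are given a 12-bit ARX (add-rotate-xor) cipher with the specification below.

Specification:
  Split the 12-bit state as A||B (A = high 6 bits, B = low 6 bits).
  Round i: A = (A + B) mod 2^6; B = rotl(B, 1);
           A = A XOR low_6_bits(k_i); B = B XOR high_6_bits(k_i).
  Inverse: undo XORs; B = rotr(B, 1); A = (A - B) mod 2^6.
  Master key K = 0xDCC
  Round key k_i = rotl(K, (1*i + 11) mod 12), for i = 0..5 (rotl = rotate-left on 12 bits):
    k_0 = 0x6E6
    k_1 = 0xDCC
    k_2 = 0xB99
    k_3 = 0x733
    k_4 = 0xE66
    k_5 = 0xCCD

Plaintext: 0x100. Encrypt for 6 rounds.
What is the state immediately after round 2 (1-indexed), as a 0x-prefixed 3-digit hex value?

0xC41

s_0 = plaintext = 0x100
s_1 = Round(s_0, k_0) = 0x89B
s_2 = Round(s_1, k_1) = 0xC41
s_3 = Round(s_2, k_2) = 0xAEC
s_4 = Round(s_3, k_3) = 0x905
s_5 = Round(s_4, k_4) = 0x3F3
s_6 = Round(s_5, k_5) = 0x3D4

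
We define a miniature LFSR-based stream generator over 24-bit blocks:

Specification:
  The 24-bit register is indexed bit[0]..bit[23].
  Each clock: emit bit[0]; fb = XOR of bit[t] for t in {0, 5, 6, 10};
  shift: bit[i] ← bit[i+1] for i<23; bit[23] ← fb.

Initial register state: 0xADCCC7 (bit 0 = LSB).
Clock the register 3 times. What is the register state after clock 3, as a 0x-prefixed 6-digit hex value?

reg_0 = 0xADCCC7
clock 1: out=1, reg = 0xD6E663
clock 2: out=1, reg = 0x6B7331
clock 3: out=1, reg = 0x35B998

0x35B998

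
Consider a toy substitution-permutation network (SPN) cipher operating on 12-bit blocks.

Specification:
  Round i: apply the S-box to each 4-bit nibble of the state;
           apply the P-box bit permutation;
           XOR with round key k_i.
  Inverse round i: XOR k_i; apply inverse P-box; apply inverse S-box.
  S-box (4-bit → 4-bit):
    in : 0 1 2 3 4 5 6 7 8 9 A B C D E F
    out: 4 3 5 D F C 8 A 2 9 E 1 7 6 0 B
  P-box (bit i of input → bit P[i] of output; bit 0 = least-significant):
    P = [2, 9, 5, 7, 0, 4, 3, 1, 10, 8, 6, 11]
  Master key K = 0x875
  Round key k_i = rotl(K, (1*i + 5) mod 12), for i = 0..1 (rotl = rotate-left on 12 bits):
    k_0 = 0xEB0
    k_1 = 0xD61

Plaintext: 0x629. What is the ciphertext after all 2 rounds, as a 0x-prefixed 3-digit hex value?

s_0 = plaintext = 0x629
s_1 = Round(s_0, k_0) = 0x63D
s_2 = Round(s_1, k_1) = 0x74A

0x74A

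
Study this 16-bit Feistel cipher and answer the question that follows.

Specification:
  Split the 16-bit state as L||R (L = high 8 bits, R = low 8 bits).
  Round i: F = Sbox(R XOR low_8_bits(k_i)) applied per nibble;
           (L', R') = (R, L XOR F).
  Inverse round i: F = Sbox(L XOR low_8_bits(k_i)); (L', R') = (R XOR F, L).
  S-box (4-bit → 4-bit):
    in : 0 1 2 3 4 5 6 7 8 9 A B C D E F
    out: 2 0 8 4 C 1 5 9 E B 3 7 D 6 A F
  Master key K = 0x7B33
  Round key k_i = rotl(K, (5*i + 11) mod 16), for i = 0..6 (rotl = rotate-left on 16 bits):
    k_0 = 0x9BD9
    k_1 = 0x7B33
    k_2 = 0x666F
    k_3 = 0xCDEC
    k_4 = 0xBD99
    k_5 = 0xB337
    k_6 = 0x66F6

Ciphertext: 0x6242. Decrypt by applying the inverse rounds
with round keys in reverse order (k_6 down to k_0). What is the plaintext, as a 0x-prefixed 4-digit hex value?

s_0 = ciphertext = 0x6242
s_1 = InvRound(s_0, k_6) = 0xFE62
s_2 = InvRound(s_1, k_5) = 0xB9FE
s_3 = InvRound(s_2, k_4) = 0x7CB9
s_4 = InvRound(s_3, k_3) = 0x0B7C
s_5 = InvRound(s_4, k_2) = 0x200B
s_6 = InvRound(s_5, k_1) = 0x0F20
s_7 = InvRound(s_6, k_0) = 0x450F

0x450F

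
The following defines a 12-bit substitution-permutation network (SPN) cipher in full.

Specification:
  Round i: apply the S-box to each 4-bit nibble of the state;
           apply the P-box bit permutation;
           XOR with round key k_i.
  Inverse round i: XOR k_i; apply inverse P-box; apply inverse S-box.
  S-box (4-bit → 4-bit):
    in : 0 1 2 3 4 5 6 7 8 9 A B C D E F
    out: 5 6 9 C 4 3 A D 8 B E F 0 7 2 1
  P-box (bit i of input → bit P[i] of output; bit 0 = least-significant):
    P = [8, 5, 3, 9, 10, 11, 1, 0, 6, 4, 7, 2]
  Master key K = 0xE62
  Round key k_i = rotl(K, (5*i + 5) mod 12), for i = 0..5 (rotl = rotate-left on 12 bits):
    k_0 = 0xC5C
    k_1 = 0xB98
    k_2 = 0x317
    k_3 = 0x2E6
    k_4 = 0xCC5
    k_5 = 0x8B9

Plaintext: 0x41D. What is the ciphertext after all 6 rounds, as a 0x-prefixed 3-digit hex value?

s_0 = plaintext = 0x41D
s_1 = Round(s_0, k_0) = 0x5F6
s_2 = Round(s_1, k_1) = 0xDE8
s_3 = Round(s_2, k_2) = 0x9C7
s_4 = Round(s_3, k_3) = 0x1BA
s_5 = Round(s_4, k_4) = 0x27E
s_6 = Round(s_5, k_5) = 0xCDE

0xCDE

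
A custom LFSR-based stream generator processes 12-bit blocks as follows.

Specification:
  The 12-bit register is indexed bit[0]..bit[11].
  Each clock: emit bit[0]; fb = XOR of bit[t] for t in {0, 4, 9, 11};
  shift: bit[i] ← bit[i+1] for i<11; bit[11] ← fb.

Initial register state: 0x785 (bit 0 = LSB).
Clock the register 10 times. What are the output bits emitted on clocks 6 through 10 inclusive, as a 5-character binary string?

00111

reg_0 = 0x785
clock 1: out=1, reg = 0x3C2
clock 2: out=0, reg = 0x9E1
clock 3: out=1, reg = 0x4F0
clock 4: out=0, reg = 0xA78
clock 5: out=0, reg = 0xD3C
clock 6: out=0, reg = 0x69E
clock 7: out=0, reg = 0x34F
clock 8: out=1, reg = 0x1A7
clock 9: out=1, reg = 0x8D3
clock 10: out=1, reg = 0xC69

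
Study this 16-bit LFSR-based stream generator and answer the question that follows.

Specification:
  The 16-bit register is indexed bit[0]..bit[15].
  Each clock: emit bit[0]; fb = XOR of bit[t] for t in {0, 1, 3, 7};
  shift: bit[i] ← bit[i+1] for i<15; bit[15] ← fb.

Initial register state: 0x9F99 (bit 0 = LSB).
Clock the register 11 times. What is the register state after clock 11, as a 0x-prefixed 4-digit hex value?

reg_0 = 0x9F99
clock 1: out=1, reg = 0xCFCC
clock 2: out=0, reg = 0x67E6
clock 3: out=0, reg = 0x33F3
clock 4: out=1, reg = 0x99F9
clock 5: out=1, reg = 0xCCFC
clock 6: out=0, reg = 0x667E
clock 7: out=0, reg = 0x333F
clock 8: out=1, reg = 0x999F
clock 9: out=1, reg = 0x4CCF
clock 10: out=1, reg = 0x2667
clock 11: out=1, reg = 0x1333

0x1333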